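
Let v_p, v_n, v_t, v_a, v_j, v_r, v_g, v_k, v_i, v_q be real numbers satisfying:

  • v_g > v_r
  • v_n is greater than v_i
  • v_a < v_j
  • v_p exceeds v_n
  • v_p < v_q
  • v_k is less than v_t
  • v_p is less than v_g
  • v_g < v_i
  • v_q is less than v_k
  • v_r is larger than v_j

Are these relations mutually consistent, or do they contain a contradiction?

We have v_p < v_g stated directly, yet also v_g < v_i < v_n < v_p by chaining the others — so v_g < v_p. Contradiction.

inconsistent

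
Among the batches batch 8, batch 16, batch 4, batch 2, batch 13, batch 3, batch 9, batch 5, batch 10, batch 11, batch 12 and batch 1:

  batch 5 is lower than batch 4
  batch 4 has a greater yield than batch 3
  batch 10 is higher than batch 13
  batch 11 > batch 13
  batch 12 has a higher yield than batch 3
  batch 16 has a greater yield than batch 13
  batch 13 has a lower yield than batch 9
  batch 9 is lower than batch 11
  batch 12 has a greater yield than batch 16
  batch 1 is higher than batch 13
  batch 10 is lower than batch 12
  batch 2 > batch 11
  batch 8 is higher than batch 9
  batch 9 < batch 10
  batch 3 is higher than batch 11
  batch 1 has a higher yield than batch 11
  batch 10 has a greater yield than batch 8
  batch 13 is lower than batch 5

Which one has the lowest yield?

Chaining upward from batch 13: directly above it, batch 9, batch 11, batch 5, batch 10, batch 16, batch 1; then batch 3, batch 4, batch 8, batch 2, batch 12.
That covers every other element, and nothing is given below batch 13, so batch 13 is the lowest yield.

batch 13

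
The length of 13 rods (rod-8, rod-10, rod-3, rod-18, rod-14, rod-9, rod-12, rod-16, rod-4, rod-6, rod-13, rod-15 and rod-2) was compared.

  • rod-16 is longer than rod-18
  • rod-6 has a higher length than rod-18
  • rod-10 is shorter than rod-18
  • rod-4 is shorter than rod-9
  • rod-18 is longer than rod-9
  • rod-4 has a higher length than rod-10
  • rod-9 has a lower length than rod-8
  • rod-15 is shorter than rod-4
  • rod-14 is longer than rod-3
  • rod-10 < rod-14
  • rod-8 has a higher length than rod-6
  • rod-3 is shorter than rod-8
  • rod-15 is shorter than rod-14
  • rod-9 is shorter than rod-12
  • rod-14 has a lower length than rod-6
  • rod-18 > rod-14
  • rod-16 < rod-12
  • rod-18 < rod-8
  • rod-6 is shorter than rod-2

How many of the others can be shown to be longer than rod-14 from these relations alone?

From rod-14 the given relations immediately reach rod-18, rod-6.
From those, rod-16, rod-8, rod-2 — 5 in total.
From those, rod-12 — 6 in total.
No other element is forced above rod-14 by the given relations, so the count is 6.

6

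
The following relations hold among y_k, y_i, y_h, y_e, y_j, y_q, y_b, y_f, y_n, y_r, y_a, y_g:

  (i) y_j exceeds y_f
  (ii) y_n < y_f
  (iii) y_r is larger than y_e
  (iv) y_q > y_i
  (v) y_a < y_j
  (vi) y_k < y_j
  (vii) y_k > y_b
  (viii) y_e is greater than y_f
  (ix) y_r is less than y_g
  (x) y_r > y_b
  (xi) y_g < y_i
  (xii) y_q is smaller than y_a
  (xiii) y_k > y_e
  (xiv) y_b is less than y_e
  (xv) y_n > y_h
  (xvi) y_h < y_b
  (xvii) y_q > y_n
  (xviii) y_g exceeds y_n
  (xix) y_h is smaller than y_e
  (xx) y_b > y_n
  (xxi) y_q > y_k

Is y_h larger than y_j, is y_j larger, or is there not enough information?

y_j

Link the given pairs in sequence: y_h < y_n; y_n < y_f; y_f < y_e; y_e < y_r; y_r < y_g; y_g < y_i; y_i < y_q; y_q < y_a; y_a < y_j.
Together: y_h < y_n < y_f < y_e < y_r < y_g < y_i < y_q < y_a < y_j.
So y_j is larger.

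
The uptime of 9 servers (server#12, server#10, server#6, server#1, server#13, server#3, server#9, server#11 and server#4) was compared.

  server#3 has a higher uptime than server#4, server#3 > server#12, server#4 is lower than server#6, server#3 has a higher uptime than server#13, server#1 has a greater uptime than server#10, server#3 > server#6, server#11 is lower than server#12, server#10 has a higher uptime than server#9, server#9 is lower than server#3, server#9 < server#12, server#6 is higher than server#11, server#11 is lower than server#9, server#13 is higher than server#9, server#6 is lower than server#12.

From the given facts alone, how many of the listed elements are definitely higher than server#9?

5

The elements the relations force above server#9 are server#12, server#13, server#10, server#1, server#3 — no chain reaches any other.
That is 5.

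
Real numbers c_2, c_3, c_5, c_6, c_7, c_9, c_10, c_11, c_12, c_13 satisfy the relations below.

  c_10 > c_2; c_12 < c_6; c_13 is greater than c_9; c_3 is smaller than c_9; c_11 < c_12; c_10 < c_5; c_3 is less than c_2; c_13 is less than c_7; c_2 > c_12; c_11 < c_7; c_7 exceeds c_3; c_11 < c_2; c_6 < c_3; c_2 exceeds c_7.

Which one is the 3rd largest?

c_2

Piecing the relations together gives one ordering: c_11 < c_12 < c_6 < c_3 < c_9 < c_13 < c_7 < c_2 < c_10 < c_5.
Counting 3 from the largest end gives c_2.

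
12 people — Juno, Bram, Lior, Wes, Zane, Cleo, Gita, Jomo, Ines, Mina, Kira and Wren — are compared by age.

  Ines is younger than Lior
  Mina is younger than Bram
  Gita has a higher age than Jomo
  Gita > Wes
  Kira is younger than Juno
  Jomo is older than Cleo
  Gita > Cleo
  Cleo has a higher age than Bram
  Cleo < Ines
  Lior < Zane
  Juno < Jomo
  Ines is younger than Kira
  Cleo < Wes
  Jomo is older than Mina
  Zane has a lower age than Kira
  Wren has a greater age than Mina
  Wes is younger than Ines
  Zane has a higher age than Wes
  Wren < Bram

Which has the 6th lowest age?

Piecing the relations together gives one ordering: Mina < Wren < Bram < Cleo < Wes < Ines < Lior < Zane < Kira < Juno < Jomo < Gita.
Counting 6 from the smallest end gives Ines.

Ines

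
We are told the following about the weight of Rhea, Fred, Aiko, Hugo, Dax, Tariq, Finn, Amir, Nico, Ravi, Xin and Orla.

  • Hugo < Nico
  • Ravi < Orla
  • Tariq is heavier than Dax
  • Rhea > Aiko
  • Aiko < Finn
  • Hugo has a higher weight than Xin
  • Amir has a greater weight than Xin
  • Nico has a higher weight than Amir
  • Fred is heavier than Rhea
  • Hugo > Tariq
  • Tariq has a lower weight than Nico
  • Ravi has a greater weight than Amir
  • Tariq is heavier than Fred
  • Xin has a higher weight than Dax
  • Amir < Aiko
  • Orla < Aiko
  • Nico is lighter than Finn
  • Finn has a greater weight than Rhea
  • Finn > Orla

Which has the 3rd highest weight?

Chaining the given pairs: Dax < Xin < Amir < Ravi < Orla < Aiko < Rhea < Fred < Tariq < Hugo < Nico < Finn.
Counting 3 from the largest end gives Hugo.

Hugo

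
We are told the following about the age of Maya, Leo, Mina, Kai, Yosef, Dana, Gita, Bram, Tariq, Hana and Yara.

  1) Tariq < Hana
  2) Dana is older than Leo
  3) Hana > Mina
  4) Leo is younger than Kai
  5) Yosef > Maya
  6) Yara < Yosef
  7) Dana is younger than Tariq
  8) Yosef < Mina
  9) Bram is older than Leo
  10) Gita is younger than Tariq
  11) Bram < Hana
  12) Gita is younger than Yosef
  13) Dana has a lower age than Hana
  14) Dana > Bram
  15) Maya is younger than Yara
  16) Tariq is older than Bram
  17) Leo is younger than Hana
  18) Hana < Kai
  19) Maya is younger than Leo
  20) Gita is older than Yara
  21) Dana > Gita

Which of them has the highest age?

Kai

Chaining downward from Kai: directly below it, Leo, Hana; then Maya, Bram, Dana, Mina, Tariq; then Gita, Yosef; then Yara.
That covers every other element, and nothing is given above Kai, so Kai is the highest age.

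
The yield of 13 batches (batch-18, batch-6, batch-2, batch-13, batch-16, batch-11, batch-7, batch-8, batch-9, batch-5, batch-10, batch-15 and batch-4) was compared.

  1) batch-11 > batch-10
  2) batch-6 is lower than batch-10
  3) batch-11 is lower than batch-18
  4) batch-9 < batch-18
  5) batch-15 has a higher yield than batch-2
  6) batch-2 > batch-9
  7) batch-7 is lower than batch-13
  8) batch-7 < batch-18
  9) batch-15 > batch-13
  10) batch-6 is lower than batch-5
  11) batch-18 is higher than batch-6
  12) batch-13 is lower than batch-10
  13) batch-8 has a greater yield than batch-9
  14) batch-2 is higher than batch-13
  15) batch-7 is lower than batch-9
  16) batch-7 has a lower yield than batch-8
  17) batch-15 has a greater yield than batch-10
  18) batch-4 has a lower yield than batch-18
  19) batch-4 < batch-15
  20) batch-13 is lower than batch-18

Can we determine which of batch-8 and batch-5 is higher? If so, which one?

Following every chain through batch-8: below batch-8 we get batch-7, batch-9.
batch-5 is not reached, and no chain runs the other way from batch-5 to batch-8.
So the given relations leave the order of batch-8 and batch-5 undetermined.

undetermined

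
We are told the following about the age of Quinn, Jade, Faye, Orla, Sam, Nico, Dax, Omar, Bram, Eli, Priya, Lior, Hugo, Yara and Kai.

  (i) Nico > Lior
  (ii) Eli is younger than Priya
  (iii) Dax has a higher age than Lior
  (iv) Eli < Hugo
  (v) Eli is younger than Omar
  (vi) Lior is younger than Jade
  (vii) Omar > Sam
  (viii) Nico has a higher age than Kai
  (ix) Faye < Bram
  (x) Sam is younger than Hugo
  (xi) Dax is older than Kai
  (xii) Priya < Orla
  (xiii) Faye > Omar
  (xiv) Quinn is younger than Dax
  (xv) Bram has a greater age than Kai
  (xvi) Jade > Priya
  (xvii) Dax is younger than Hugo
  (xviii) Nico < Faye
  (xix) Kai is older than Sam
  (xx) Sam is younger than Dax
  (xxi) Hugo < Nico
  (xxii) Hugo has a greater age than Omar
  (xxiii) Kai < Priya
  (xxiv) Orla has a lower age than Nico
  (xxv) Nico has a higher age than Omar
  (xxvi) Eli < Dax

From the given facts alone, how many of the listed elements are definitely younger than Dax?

The elements the relations force below Dax are Sam, Kai, Eli, Quinn, Lior — no chain reaches any other.
That is 5.

5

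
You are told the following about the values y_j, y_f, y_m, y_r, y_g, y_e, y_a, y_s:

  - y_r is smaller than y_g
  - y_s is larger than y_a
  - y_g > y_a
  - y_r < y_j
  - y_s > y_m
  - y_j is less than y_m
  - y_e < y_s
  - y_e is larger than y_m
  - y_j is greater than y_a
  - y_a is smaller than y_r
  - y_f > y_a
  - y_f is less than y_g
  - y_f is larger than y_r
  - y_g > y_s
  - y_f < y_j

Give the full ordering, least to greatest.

y_a < y_r < y_f < y_j < y_m < y_e < y_s < y_g

Each adjacent pair is fixed by a given relation: y_a < y_r; y_r < y_f; y_f < y_j; y_j < y_m; y_m < y_e; y_e < y_s; y_s < y_g. Chaining them end to end gives the full order.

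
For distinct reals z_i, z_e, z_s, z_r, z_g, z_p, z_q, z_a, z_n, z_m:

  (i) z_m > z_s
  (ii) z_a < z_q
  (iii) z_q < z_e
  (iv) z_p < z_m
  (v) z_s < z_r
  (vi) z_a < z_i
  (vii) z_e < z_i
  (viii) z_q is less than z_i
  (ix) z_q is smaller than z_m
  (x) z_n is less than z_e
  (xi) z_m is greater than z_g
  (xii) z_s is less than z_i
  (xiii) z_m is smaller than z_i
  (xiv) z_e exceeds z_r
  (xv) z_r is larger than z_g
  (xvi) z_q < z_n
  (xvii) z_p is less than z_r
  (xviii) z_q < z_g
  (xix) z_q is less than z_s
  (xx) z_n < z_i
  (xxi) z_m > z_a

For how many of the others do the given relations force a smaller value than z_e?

7

The elements the relations force below z_e are z_a, z_q, z_p, z_g, z_s, z_n, z_r — no chain reaches any other.
That is 7.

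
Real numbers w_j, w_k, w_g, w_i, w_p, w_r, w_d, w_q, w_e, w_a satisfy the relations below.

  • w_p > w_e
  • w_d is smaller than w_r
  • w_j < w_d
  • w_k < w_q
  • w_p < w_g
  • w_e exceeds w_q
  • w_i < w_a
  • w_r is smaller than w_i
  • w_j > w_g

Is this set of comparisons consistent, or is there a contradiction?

consistent

The single ordering w_k < w_q < w_e < w_p < w_g < w_j < w_d < w_r < w_i < w_a satisfies every listed relation, so no contradiction arises.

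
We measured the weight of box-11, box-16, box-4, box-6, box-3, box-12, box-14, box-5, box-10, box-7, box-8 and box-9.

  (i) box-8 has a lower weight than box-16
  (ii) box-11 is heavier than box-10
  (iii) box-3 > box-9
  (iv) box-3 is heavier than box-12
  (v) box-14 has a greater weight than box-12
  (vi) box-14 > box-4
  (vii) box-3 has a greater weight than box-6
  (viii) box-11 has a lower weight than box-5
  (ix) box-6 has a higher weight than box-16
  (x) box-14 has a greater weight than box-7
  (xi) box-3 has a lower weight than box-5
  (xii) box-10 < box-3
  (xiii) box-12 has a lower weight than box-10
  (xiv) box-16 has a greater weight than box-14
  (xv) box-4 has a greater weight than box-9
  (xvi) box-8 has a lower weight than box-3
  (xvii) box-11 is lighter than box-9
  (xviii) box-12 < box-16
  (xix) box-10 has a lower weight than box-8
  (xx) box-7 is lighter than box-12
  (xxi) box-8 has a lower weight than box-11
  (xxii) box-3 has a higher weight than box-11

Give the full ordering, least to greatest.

box-7 < box-12 < box-10 < box-8 < box-11 < box-9 < box-4 < box-14 < box-16 < box-6 < box-3 < box-5

Nothing is placed below box-7, so it is least; from there box-7 < box-12; box-12 < box-10; box-10 < box-8; box-8 < box-11; box-11 < box-9; box-9 < box-4; box-4 < box-14; box-14 < box-16; box-16 < box-6; box-6 < box-3; box-3 < box-5, each given directly.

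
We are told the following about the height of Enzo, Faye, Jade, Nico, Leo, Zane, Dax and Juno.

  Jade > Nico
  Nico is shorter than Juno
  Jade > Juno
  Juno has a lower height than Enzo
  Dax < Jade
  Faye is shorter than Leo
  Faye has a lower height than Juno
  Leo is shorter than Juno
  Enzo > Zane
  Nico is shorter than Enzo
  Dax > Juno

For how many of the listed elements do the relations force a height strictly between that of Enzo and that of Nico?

The relations place Nico below Enzo. An element lies strictly between them when it is forced above Nico and also forced below Enzo.
Above Nico: {Juno, Dax, Jade}. Below Enzo: {Faye, Zane, Leo, Juno}.
Intersection: {Juno} — 1.

1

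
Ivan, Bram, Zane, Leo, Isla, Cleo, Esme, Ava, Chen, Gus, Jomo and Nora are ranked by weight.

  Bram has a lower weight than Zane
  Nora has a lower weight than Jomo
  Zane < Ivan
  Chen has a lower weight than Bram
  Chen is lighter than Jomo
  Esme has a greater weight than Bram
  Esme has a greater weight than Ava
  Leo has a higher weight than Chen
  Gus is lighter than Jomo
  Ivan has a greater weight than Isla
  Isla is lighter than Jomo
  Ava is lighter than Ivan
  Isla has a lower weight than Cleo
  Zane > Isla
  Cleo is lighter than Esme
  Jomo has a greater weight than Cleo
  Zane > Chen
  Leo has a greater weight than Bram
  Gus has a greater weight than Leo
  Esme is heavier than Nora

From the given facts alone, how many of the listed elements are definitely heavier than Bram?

The elements the relations force above Bram are Zane, Leo, Gus, Jomo, Esme, Ivan — no chain reaches any other.
That is 6.

6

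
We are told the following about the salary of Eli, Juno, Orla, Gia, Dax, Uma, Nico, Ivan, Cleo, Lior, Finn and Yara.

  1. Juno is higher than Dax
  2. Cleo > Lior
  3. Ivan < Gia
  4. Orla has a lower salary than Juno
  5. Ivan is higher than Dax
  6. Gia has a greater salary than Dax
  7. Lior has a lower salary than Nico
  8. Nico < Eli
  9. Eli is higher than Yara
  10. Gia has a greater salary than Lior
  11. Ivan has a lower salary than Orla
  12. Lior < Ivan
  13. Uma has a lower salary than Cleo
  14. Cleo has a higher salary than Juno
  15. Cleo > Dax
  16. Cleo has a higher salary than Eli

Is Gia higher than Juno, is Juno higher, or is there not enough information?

undetermined

Following every chain through Gia: below Gia we get Dax, Lior, Ivan.
Juno is not reached, and no chain runs the other way from Juno to Gia.
So the given relations leave the order of Gia and Juno undetermined.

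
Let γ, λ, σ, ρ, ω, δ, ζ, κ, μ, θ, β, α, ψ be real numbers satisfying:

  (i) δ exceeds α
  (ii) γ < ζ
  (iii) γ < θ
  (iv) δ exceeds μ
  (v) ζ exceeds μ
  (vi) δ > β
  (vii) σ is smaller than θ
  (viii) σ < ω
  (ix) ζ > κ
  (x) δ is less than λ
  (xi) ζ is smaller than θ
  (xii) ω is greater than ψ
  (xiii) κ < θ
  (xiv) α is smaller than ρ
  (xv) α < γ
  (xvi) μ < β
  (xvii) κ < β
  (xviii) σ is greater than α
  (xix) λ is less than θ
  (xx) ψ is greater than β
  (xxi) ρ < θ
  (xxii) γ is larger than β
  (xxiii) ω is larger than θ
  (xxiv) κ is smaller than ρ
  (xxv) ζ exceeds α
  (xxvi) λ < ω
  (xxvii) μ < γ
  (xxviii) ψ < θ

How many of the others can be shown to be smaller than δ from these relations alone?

4

From δ the given relations immediately reach μ, β, α.
From those, κ — 4 in total.
No other element is forced below δ by the given relations, so the count is 4.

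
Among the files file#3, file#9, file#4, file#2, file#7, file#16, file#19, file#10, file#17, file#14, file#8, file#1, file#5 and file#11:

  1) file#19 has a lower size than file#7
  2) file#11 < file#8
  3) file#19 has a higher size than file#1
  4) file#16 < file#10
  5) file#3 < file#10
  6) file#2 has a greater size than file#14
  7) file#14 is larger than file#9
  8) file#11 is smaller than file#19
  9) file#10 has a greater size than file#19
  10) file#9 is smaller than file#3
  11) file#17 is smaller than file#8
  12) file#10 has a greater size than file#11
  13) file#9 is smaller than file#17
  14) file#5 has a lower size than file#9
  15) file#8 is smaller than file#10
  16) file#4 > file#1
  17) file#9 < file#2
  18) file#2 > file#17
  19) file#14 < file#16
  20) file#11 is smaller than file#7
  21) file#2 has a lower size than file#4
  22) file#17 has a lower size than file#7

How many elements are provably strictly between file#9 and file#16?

The relations place file#9 below file#16. An element lies strictly between them when it is forced above file#9 and also forced below file#16.
Above file#9: {file#14, file#17, file#2, file#7, file#3, file#8, file#4, file#10}. Below file#16: {file#5, file#14}.
Intersection: {file#14} — 1.

1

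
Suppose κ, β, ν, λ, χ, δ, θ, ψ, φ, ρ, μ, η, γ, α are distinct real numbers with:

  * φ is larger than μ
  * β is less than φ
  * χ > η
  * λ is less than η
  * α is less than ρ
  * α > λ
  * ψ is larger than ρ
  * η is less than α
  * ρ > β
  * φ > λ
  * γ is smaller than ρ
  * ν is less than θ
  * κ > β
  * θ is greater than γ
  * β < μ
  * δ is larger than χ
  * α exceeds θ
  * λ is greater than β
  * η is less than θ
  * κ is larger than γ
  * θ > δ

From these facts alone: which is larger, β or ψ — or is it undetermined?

The relevant relations are β < λ; λ < η; η < χ; χ < δ; δ < θ; θ < α; α < ρ; ρ < ψ.
Together: β < λ < η < χ < δ < θ < α < ρ < ψ.
So ψ is larger.

ψ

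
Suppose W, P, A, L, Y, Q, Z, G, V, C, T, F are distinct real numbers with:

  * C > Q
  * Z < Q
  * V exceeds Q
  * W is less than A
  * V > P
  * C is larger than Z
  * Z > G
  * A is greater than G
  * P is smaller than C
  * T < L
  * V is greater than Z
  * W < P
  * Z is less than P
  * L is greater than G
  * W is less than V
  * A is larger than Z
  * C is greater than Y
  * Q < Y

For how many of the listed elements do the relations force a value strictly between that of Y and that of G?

2

The relations place G below Y. An element lies strictly between them when it is forced above G and also forced below Y.
Above G: {Z, Q, P, C, L, A, V}. Below Y: {Z, Q}.
Intersection: {Z, Q} — 2.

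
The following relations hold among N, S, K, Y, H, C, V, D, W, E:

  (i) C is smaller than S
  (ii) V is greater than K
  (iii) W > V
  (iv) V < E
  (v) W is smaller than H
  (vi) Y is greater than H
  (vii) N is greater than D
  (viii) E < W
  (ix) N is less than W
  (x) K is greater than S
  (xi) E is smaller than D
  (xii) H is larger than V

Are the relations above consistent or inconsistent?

consistent

The single ordering C < S < K < V < E < D < N < W < H < Y satisfies every listed relation, so no contradiction arises.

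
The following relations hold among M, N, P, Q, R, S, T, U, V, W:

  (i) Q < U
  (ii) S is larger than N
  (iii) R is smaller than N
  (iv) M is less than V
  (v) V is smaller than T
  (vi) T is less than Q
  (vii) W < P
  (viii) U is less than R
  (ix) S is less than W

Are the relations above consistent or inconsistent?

Every relation is compatible with M < V < T < Q < U < R < N < S < W < P; the set is consistent.

consistent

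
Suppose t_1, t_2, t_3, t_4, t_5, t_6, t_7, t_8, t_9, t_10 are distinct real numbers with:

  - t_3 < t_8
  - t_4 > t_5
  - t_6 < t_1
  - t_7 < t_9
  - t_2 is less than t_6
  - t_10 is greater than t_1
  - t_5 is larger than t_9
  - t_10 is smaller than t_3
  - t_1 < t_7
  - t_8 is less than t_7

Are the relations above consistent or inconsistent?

The single ordering t_2 < t_6 < t_1 < t_10 < t_3 < t_8 < t_7 < t_9 < t_5 < t_4 satisfies every listed relation, so no contradiction arises.

consistent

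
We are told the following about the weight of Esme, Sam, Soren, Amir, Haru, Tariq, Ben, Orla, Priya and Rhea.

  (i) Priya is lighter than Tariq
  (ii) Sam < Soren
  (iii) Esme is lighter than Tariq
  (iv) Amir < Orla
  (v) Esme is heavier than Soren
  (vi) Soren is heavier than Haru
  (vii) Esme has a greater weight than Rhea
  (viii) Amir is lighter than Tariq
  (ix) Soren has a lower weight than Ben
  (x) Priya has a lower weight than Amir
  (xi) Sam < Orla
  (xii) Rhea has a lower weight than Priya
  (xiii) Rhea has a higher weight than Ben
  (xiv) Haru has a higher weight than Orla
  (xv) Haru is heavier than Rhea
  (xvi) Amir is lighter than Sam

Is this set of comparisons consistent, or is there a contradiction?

We have Soren < Ben stated directly, yet also Ben < Rhea < Priya < Amir < Sam < Orla < Haru < Soren by chaining the others — so Ben < Soren. Contradiction.

inconsistent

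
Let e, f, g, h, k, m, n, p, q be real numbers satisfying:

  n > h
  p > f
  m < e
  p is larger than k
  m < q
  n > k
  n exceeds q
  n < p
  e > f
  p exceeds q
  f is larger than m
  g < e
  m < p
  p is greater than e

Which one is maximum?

Chaining downward from p: directly below it, m, q, k, f, n, e; then h, g.
That covers every other element, and nothing is given above p, so p is the maximum.

p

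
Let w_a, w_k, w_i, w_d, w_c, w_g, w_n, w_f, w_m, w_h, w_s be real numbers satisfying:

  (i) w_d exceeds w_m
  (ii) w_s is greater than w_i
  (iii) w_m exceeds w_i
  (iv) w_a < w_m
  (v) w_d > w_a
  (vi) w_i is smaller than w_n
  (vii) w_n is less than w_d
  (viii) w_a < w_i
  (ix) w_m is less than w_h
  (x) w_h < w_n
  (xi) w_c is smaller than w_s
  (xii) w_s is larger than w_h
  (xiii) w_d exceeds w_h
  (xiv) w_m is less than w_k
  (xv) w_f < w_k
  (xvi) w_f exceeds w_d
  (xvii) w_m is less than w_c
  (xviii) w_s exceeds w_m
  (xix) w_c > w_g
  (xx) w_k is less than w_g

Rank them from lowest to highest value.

Nothing is placed below w_a, so it is least; from there w_a < w_i; w_i < w_m; w_m < w_h; w_h < w_n; w_n < w_d; w_d < w_f; w_f < w_k; w_k < w_g; w_g < w_c; w_c < w_s, each given directly.

w_a < w_i < w_m < w_h < w_n < w_d < w_f < w_k < w_g < w_c < w_s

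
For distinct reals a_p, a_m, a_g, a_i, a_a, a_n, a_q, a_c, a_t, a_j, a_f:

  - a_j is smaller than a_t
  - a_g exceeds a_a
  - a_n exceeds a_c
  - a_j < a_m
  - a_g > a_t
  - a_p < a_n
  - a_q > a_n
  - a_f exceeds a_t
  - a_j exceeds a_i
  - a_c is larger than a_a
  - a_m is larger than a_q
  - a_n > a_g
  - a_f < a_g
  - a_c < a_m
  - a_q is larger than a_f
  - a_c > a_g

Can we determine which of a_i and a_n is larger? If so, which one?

Link the given pairs in sequence: a_i < a_j; a_j < a_t; a_t < a_f; a_f < a_g; a_g < a_c; a_c < a_n.
Together: a_i < a_j < a_t < a_f < a_g < a_c < a_n.
So a_n is larger.

a_n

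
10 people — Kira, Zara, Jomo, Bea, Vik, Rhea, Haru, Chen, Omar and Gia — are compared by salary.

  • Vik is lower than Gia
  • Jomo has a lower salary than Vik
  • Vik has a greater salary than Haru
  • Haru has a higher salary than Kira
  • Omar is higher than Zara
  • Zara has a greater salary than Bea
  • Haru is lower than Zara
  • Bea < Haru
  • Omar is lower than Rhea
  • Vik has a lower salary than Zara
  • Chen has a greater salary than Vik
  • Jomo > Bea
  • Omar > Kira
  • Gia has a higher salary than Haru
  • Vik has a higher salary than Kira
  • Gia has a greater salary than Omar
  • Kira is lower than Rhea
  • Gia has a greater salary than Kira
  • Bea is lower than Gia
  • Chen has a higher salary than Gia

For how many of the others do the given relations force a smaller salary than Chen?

8

The elements the relations force below Chen are Bea, Kira, Haru, Jomo, Vik, Zara, Omar, Gia — no chain reaches any other.
That is 8.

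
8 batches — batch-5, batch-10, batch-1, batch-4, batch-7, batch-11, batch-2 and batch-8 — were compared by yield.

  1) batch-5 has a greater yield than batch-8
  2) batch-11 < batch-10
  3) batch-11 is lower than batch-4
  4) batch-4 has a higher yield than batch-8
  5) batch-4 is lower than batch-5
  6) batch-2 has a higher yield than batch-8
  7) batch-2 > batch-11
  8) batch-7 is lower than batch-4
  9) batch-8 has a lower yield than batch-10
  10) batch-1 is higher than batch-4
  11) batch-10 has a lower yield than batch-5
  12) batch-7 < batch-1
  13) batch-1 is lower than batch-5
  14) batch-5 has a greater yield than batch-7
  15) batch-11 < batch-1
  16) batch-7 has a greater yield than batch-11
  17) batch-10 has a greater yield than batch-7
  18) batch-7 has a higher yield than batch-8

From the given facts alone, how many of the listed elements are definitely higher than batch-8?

6

From batch-8 the given relations immediately reach batch-7, batch-10, batch-2, batch-4, batch-5.
From those, batch-1 — 6 in total.
Nothing else is reachable above batch-8; 6 in all.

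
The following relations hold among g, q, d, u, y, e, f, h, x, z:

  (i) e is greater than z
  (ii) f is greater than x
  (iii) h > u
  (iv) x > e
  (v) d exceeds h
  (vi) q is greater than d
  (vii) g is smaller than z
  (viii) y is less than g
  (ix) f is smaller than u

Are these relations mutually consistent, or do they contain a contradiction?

consistent

The single ordering y < g < z < e < x < f < u < h < d < q satisfies every listed relation, so no contradiction arises.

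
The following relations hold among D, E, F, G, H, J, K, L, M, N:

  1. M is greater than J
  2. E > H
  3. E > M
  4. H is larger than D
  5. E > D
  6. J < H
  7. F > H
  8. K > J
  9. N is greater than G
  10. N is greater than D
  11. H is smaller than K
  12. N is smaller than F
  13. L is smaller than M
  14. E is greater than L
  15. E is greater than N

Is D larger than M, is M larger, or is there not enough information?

Following every chain through D: above D we get H, N, F, K, E.
M is not reached, and no chain runs the other way from M to D.
So the given relations leave the order of D and M undetermined.

undetermined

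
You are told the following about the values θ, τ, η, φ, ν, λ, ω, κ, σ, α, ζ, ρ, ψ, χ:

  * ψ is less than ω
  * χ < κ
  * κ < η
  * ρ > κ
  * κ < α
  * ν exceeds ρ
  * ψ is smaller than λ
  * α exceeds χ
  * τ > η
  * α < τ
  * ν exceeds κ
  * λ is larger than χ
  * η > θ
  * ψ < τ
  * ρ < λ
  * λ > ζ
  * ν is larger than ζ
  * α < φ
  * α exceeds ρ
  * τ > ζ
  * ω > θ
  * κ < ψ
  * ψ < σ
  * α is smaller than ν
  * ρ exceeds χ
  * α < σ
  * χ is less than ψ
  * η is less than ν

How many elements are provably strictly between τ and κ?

The relations place κ below τ. An element lies strictly between them when it is forced above κ and also forced below τ.
Above κ: {ρ, ψ, η, α, φ, λ, ν, σ, ω}. Below τ: {χ, ρ, ψ, θ, η, α, ζ}.
Intersection: {ρ, ψ, η, α} — 4.

4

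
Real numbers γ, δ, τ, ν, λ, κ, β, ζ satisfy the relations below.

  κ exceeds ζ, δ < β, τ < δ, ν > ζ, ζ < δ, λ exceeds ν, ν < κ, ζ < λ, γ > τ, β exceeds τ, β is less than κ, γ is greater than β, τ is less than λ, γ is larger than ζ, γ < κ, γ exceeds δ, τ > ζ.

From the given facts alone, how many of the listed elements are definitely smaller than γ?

The elements the relations force below γ are ζ, τ, δ, β — no chain reaches any other.
That is 4.

4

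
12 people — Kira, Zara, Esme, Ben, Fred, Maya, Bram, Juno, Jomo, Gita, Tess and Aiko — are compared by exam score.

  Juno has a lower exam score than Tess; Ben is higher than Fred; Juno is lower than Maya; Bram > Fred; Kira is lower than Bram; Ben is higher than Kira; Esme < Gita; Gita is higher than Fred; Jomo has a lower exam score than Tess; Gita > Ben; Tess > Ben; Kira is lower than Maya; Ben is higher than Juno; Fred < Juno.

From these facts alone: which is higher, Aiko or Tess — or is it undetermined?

Following every chain through Aiko: nothing is chained to Aiko.
Tess is not reached, and no chain runs the other way from Tess to Aiko.
So the given relations leave the order of Aiko and Tess undetermined.

undetermined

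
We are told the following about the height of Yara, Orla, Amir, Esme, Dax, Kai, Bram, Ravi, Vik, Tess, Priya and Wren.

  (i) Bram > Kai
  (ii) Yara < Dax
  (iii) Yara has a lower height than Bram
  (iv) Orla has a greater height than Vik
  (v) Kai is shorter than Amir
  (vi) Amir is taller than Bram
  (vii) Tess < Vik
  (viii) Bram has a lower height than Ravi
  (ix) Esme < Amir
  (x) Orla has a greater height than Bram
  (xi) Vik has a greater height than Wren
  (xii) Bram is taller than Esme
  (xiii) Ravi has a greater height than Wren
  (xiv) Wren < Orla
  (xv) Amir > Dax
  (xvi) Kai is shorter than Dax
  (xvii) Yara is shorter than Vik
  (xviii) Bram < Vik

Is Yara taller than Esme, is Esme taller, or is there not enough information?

undetermined

Following every chain through Yara: above Yara we get Dax, Bram, Vik, Amir, Orla, Ravi.
Esme is not reached, and no chain runs the other way from Esme to Yara.
So the given relations leave the order of Yara and Esme undetermined.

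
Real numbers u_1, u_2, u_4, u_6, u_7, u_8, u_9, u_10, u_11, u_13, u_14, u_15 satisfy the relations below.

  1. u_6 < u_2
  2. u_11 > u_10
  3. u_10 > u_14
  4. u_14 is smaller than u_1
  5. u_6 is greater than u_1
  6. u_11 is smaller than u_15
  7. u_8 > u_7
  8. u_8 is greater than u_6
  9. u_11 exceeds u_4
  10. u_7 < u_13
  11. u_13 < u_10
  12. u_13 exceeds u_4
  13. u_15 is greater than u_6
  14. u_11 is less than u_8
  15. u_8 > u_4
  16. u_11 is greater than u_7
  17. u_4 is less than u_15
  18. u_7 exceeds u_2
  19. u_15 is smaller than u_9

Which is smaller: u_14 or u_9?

u_14

Chaining the given relations: u_14 < u_1 < u_6 < u_2 < u_7 < u_13 < u_10 < u_11 < u_15 < u_9.
So u_14 < u_9; u_14 is the smaller of the two.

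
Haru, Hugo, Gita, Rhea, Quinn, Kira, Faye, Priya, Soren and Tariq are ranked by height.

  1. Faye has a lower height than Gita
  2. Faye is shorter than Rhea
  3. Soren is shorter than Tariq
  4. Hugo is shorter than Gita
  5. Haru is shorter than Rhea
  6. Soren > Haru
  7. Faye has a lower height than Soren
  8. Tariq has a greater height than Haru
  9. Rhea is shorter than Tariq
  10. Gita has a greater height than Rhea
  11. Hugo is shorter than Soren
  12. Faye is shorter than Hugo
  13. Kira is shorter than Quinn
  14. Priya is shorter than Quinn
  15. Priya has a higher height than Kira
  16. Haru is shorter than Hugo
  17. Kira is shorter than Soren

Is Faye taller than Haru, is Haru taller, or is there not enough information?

Following every chain through Faye: above Faye we get Rhea, Hugo, Gita, Soren, Tariq.
Haru is not reached, and no chain runs the other way from Haru to Faye.
So the given relations leave the order of Faye and Haru undetermined.

undetermined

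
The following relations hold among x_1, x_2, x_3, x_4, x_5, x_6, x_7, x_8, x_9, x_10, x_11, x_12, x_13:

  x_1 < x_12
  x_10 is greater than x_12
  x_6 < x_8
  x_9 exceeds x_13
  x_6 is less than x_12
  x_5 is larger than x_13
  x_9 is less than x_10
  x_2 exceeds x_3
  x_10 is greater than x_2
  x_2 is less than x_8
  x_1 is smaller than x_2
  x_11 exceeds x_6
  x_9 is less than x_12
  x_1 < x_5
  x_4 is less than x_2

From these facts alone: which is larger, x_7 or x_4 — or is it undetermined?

undetermined

Following every chain through x_4: above x_4 we get x_2, x_8, x_10.
x_7 is not reached, and no chain runs the other way from x_7 to x_4.
So the given relations leave the order of x_4 and x_7 undetermined.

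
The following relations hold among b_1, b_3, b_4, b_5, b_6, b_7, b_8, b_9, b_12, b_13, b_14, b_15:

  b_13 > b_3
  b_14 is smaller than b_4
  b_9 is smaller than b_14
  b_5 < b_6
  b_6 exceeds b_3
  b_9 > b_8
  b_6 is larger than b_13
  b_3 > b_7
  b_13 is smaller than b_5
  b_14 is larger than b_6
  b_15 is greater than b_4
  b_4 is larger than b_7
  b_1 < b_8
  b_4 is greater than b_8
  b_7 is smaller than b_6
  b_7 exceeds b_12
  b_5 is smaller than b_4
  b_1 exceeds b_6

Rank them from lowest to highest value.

b_12 < b_7 < b_3 < b_13 < b_5 < b_6 < b_1 < b_8 < b_9 < b_14 < b_4 < b_15

The consecutive links are each given: b_12 < b_7; b_7 < b_3; b_3 < b_13; b_13 < b_5; b_5 < b_6; b_6 < b_1; b_1 < b_8; b_8 < b_9; b_9 < b_14; b_14 < b_4; b_4 < b_15.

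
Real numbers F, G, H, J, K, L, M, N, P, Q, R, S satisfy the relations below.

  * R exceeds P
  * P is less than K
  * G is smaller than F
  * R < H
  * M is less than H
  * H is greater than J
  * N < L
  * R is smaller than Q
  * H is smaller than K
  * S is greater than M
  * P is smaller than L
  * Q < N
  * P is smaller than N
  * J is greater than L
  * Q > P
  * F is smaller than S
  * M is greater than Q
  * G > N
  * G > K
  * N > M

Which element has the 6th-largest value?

J

The consecutive relations fix a unique order: P < R < Q < M < N < L < J < H < K < G < F < S.
Counting 6 from the largest end gives J.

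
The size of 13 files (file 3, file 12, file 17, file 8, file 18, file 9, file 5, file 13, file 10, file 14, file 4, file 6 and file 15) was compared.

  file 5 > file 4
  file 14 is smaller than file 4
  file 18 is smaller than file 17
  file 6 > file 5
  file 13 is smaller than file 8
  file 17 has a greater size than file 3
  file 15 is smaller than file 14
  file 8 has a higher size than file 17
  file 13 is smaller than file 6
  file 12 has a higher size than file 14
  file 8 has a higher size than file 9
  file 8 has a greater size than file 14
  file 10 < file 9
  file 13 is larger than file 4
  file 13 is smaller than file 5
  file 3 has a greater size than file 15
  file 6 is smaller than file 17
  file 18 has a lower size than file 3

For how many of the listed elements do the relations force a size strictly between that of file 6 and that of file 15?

Chaining upward from file 15 reaches: file 14, file 12, file 4, file 13, file 5, file 3, file 17, file 8.
Chaining downward from file 6 reaches: file 14, file 4, file 13, file 5.
Strictly between file 15 and file 6 are those in both lists: file 14, file 4, file 13, file 5 — 4 elements.

4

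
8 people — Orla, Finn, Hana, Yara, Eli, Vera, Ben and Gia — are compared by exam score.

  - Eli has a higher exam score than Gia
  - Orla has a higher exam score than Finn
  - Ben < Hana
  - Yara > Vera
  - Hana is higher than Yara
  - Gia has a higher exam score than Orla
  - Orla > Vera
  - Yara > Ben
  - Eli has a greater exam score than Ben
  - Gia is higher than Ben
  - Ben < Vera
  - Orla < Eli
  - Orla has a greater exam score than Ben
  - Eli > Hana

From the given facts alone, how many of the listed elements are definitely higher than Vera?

The elements the relations force above Vera are Orla, Yara, Gia, Hana, Eli — no chain reaches any other.
That is 5.

5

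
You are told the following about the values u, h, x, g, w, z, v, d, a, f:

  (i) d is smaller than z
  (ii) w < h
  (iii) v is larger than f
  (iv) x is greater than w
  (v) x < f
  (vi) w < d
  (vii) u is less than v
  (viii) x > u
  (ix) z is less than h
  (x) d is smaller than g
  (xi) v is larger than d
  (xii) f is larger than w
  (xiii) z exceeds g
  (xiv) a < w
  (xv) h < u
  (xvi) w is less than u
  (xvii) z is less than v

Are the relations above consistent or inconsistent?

The single ordering a < w < d < g < z < h < u < x < f < v satisfies every listed relation, so no contradiction arises.

consistent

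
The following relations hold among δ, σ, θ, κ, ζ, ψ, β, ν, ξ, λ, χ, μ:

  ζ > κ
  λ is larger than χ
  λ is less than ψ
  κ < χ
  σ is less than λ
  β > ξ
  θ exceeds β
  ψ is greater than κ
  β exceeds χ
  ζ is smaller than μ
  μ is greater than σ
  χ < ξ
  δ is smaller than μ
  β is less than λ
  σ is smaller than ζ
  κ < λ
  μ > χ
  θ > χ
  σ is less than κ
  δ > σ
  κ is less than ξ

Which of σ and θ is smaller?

σ < κ and κ < χ give σ < χ.
Then χ < ξ extends the chain to ξ.
Then ξ < β extends the chain to β.
With β < θ: σ < κ < χ < ξ < β < θ.
So σ < θ; σ is the smaller of the two.

σ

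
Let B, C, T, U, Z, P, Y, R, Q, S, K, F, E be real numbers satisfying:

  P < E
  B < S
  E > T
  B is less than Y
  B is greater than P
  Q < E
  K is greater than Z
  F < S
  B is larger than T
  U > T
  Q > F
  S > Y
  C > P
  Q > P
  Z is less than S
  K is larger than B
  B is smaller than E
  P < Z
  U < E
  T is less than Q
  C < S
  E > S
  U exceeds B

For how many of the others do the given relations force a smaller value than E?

Directly below E: P, T, B, S, Q, U.
One step further: C, Z, F, Y (10 so far).
No other element is forced below E by the given relations, so the count is 10.

10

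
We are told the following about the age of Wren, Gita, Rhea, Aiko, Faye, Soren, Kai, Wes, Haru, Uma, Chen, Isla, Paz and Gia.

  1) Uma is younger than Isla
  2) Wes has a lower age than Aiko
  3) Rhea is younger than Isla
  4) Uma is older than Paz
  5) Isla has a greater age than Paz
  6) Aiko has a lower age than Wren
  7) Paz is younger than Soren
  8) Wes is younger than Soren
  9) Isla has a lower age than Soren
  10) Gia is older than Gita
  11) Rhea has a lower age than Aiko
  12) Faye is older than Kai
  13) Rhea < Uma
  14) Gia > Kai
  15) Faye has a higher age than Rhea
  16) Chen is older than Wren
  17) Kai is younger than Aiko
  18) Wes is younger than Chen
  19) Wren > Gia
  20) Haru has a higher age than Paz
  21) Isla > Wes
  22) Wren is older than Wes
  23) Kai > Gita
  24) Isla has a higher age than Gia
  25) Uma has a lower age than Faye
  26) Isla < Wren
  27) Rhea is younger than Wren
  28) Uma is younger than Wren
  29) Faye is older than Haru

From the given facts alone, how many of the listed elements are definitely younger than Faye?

The elements the relations force below Faye are Rhea, Paz, Gita, Uma, Kai, Haru — no chain reaches any other.
That is 6.

6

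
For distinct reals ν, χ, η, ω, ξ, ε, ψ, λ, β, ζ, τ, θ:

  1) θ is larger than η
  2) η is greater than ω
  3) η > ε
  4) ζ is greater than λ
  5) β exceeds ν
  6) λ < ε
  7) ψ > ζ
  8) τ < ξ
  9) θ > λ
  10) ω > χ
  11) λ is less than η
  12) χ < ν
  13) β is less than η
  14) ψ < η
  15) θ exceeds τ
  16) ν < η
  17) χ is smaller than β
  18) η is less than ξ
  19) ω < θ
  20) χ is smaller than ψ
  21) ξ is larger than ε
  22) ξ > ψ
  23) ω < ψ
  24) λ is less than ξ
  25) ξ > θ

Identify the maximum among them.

ξ

χ is not greatest since χ < ω; λ is not greatest since λ < η; ε is not greatest since ε < ξ; ζ is not greatest since ζ < ψ; ν is not greatest since ν < η; ω is not greatest since ω < ψ; β is not greatest since β < η; ψ is not greatest since ψ < η; τ is not greatest since τ < ξ; η is not greatest since η < ξ; θ is not greatest since θ < ξ.
Only ξ has nothing above it, so ξ is the maximum.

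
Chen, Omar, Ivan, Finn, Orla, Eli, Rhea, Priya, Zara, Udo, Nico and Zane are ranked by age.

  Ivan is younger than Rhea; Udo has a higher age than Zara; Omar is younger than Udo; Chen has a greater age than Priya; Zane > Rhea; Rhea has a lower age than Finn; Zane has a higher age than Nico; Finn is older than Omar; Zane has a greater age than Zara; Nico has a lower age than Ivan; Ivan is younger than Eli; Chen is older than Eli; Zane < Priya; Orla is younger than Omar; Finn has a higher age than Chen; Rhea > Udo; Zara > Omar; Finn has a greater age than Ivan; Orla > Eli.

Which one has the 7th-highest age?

Zara

The consecutive relations fix a unique order: Nico < Ivan < Eli < Orla < Omar < Zara < Udo < Rhea < Zane < Priya < Chen < Finn.
The 7th largest is Zara.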